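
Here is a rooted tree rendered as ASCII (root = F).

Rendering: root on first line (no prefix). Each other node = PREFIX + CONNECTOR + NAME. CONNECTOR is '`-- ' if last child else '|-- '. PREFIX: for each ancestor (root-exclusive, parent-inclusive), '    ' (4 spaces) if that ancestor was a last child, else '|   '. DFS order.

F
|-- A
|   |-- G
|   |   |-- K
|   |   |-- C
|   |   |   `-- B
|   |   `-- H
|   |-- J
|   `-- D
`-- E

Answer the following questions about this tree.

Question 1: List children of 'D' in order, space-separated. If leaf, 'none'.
Node D's children (from adjacency): (leaf)

Answer: none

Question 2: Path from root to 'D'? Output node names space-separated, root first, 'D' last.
Answer: F A D

Derivation:
Walk down from root: F -> A -> D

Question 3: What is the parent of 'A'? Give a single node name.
Scan adjacency: A appears as child of F

Answer: F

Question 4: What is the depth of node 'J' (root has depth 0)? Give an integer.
Path from root to J: F -> A -> J
Depth = number of edges = 2

Answer: 2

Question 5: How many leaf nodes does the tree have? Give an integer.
Leaves (nodes with no children): B, D, E, H, J, K

Answer: 6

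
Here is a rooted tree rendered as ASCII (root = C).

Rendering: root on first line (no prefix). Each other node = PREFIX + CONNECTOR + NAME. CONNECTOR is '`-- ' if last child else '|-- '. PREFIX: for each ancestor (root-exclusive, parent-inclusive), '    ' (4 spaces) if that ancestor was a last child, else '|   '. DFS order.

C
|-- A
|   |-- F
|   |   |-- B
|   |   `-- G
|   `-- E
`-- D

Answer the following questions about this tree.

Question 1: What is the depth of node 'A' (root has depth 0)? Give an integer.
Path from root to A: C -> A
Depth = number of edges = 1

Answer: 1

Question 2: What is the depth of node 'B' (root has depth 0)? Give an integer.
Path from root to B: C -> A -> F -> B
Depth = number of edges = 3

Answer: 3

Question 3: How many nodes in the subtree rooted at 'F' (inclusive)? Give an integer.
Answer: 3

Derivation:
Subtree rooted at F contains: B, F, G
Count = 3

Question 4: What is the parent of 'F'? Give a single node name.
Scan adjacency: F appears as child of A

Answer: A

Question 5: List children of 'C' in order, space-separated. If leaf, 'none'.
Node C's children (from adjacency): A, D

Answer: A D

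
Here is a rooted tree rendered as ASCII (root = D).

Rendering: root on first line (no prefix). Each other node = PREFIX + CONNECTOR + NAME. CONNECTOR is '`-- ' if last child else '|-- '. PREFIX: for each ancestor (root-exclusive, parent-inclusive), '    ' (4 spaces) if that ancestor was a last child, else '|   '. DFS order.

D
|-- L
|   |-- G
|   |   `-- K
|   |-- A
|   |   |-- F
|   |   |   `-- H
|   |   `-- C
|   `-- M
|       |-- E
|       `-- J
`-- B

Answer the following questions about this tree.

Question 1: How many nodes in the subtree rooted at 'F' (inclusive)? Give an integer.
Answer: 2

Derivation:
Subtree rooted at F contains: F, H
Count = 2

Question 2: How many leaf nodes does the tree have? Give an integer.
Answer: 6

Derivation:
Leaves (nodes with no children): B, C, E, H, J, K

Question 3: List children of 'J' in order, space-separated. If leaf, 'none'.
Node J's children (from adjacency): (leaf)

Answer: none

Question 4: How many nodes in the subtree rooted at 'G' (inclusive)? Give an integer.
Answer: 2

Derivation:
Subtree rooted at G contains: G, K
Count = 2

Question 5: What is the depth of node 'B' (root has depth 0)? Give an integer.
Answer: 1

Derivation:
Path from root to B: D -> B
Depth = number of edges = 1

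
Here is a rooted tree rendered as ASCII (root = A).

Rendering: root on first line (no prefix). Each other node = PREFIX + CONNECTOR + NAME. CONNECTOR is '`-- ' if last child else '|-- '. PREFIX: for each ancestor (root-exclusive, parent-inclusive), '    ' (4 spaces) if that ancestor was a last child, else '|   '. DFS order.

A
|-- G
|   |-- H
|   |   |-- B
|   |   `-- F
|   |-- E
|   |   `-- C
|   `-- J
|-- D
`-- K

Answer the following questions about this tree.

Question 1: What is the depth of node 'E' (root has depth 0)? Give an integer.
Path from root to E: A -> G -> E
Depth = number of edges = 2

Answer: 2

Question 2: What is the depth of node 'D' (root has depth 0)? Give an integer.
Path from root to D: A -> D
Depth = number of edges = 1

Answer: 1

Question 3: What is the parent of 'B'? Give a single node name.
Scan adjacency: B appears as child of H

Answer: H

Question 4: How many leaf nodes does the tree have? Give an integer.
Leaves (nodes with no children): B, C, D, F, J, K

Answer: 6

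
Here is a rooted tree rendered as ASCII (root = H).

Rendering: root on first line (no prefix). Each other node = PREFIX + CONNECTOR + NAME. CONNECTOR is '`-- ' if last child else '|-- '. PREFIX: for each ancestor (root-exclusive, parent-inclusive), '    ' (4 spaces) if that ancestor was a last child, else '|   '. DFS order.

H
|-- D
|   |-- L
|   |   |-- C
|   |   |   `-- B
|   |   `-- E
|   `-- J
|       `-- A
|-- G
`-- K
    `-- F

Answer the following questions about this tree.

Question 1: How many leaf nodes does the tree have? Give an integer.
Answer: 5

Derivation:
Leaves (nodes with no children): A, B, E, F, G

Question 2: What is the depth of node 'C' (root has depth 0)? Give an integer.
Answer: 3

Derivation:
Path from root to C: H -> D -> L -> C
Depth = number of edges = 3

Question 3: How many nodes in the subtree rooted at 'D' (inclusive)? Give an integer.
Answer: 7

Derivation:
Subtree rooted at D contains: A, B, C, D, E, J, L
Count = 7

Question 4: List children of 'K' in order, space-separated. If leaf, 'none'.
Answer: F

Derivation:
Node K's children (from adjacency): F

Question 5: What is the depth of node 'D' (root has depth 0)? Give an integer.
Answer: 1

Derivation:
Path from root to D: H -> D
Depth = number of edges = 1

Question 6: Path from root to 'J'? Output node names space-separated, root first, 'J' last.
Answer: H D J

Derivation:
Walk down from root: H -> D -> J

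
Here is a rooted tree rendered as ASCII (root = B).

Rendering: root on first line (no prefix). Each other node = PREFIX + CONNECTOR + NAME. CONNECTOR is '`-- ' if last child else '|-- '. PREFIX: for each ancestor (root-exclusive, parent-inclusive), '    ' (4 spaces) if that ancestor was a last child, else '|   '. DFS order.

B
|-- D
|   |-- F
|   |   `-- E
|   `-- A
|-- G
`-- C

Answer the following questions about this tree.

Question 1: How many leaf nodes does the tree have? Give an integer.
Answer: 4

Derivation:
Leaves (nodes with no children): A, C, E, G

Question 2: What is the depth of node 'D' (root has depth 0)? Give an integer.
Path from root to D: B -> D
Depth = number of edges = 1

Answer: 1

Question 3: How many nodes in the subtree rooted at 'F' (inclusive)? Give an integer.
Subtree rooted at F contains: E, F
Count = 2

Answer: 2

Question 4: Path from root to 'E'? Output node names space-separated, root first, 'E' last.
Walk down from root: B -> D -> F -> E

Answer: B D F E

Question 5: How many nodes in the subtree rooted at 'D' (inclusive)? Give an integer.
Answer: 4

Derivation:
Subtree rooted at D contains: A, D, E, F
Count = 4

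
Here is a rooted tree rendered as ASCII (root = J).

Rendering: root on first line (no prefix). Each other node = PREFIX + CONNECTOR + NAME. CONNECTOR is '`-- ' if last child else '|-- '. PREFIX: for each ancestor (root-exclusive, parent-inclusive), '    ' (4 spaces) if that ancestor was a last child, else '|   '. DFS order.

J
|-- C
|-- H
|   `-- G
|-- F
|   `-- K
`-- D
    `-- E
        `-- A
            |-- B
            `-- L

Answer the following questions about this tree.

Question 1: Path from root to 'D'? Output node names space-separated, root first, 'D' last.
Walk down from root: J -> D

Answer: J D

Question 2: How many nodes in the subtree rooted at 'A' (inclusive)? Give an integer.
Answer: 3

Derivation:
Subtree rooted at A contains: A, B, L
Count = 3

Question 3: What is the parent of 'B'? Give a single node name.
Scan adjacency: B appears as child of A

Answer: A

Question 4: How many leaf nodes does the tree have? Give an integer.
Leaves (nodes with no children): B, C, G, K, L

Answer: 5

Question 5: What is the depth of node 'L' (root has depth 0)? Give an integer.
Answer: 4

Derivation:
Path from root to L: J -> D -> E -> A -> L
Depth = number of edges = 4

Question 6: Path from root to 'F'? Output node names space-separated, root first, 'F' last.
Answer: J F

Derivation:
Walk down from root: J -> F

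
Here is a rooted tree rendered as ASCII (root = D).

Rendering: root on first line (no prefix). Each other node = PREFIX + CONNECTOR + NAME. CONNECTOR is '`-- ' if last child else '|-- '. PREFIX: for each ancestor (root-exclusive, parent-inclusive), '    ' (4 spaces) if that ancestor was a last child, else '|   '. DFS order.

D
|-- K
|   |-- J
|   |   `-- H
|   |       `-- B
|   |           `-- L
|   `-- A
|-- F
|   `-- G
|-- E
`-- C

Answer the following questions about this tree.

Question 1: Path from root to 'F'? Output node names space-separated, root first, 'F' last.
Walk down from root: D -> F

Answer: D F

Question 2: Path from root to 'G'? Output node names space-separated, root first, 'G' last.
Walk down from root: D -> F -> G

Answer: D F G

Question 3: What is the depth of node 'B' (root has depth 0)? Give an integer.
Answer: 4

Derivation:
Path from root to B: D -> K -> J -> H -> B
Depth = number of edges = 4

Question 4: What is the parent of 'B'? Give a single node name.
Answer: H

Derivation:
Scan adjacency: B appears as child of H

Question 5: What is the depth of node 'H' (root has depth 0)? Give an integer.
Path from root to H: D -> K -> J -> H
Depth = number of edges = 3

Answer: 3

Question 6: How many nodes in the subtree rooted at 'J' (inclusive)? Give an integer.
Answer: 4

Derivation:
Subtree rooted at J contains: B, H, J, L
Count = 4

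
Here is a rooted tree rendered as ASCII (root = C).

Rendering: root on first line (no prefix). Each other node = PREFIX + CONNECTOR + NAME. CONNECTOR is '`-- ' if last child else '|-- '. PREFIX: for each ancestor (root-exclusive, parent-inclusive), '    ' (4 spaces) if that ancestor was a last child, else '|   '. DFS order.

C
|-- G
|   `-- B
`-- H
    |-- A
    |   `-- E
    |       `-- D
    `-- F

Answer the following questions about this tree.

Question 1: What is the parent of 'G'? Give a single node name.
Scan adjacency: G appears as child of C

Answer: C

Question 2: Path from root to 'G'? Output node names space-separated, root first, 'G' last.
Walk down from root: C -> G

Answer: C G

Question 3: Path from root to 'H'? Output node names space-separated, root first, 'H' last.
Answer: C H

Derivation:
Walk down from root: C -> H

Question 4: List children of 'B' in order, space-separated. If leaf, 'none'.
Node B's children (from adjacency): (leaf)

Answer: none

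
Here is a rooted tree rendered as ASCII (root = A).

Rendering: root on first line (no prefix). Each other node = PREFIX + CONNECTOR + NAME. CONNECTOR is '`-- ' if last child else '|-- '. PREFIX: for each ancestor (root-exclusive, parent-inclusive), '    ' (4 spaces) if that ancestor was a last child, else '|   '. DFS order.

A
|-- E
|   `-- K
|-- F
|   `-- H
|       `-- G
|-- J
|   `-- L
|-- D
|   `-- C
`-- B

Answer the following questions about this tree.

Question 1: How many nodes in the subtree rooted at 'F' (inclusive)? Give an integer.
Answer: 3

Derivation:
Subtree rooted at F contains: F, G, H
Count = 3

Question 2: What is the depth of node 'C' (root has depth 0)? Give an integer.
Path from root to C: A -> D -> C
Depth = number of edges = 2

Answer: 2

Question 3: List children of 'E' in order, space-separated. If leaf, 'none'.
Node E's children (from adjacency): K

Answer: K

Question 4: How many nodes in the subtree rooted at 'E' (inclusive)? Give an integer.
Subtree rooted at E contains: E, K
Count = 2

Answer: 2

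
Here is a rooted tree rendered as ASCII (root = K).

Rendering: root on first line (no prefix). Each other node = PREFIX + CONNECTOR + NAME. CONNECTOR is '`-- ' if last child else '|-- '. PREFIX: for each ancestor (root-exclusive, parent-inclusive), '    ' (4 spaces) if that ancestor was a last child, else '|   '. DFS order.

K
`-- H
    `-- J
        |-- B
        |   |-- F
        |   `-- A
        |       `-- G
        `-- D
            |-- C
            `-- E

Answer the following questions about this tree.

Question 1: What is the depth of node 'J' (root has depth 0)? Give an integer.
Path from root to J: K -> H -> J
Depth = number of edges = 2

Answer: 2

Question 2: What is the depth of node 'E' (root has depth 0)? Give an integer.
Answer: 4

Derivation:
Path from root to E: K -> H -> J -> D -> E
Depth = number of edges = 4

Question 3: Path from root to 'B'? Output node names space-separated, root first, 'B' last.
Answer: K H J B

Derivation:
Walk down from root: K -> H -> J -> B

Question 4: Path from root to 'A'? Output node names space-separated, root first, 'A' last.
Answer: K H J B A

Derivation:
Walk down from root: K -> H -> J -> B -> A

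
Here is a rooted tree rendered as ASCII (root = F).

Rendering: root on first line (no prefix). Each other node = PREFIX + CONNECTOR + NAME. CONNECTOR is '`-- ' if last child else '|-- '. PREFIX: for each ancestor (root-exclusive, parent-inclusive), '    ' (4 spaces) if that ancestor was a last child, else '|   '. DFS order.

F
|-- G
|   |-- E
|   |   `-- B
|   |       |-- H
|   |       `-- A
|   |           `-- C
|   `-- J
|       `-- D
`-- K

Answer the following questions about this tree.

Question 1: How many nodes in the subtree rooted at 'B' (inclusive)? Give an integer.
Subtree rooted at B contains: A, B, C, H
Count = 4

Answer: 4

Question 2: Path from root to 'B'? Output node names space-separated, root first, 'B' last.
Walk down from root: F -> G -> E -> B

Answer: F G E B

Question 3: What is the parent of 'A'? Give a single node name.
Answer: B

Derivation:
Scan adjacency: A appears as child of B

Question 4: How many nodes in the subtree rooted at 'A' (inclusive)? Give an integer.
Answer: 2

Derivation:
Subtree rooted at A contains: A, C
Count = 2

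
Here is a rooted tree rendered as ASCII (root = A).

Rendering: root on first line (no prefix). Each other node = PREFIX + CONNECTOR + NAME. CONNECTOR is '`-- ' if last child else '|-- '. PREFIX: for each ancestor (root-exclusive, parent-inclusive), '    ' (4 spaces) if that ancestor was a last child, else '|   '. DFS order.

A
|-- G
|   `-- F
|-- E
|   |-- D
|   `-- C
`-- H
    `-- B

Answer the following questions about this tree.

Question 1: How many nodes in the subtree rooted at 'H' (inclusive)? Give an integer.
Subtree rooted at H contains: B, H
Count = 2

Answer: 2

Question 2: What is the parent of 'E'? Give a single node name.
Answer: A

Derivation:
Scan adjacency: E appears as child of A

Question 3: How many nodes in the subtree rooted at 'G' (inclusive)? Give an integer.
Answer: 2

Derivation:
Subtree rooted at G contains: F, G
Count = 2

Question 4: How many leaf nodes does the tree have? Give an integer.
Leaves (nodes with no children): B, C, D, F

Answer: 4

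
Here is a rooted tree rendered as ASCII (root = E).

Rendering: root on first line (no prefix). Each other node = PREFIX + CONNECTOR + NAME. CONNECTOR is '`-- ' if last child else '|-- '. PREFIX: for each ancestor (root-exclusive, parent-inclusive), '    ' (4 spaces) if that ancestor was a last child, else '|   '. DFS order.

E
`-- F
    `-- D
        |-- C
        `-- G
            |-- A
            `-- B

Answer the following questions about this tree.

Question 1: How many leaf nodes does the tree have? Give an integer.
Answer: 3

Derivation:
Leaves (nodes with no children): A, B, C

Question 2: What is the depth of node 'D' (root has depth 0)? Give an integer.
Answer: 2

Derivation:
Path from root to D: E -> F -> D
Depth = number of edges = 2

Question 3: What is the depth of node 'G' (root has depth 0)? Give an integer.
Answer: 3

Derivation:
Path from root to G: E -> F -> D -> G
Depth = number of edges = 3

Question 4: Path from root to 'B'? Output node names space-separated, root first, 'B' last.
Answer: E F D G B

Derivation:
Walk down from root: E -> F -> D -> G -> B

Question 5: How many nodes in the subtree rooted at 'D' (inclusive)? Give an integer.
Subtree rooted at D contains: A, B, C, D, G
Count = 5

Answer: 5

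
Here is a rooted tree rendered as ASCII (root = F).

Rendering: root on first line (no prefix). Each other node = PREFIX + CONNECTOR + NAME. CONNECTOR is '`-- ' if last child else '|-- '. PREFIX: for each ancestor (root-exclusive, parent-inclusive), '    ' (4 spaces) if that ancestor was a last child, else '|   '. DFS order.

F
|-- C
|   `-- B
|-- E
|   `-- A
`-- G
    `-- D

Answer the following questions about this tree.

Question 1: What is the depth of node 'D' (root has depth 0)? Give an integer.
Path from root to D: F -> G -> D
Depth = number of edges = 2

Answer: 2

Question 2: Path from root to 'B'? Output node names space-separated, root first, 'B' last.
Answer: F C B

Derivation:
Walk down from root: F -> C -> B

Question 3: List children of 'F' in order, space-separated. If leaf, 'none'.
Node F's children (from adjacency): C, E, G

Answer: C E G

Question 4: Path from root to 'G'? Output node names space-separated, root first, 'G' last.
Walk down from root: F -> G

Answer: F G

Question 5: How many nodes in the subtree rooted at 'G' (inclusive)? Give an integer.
Answer: 2

Derivation:
Subtree rooted at G contains: D, G
Count = 2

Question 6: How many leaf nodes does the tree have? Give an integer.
Answer: 3

Derivation:
Leaves (nodes with no children): A, B, D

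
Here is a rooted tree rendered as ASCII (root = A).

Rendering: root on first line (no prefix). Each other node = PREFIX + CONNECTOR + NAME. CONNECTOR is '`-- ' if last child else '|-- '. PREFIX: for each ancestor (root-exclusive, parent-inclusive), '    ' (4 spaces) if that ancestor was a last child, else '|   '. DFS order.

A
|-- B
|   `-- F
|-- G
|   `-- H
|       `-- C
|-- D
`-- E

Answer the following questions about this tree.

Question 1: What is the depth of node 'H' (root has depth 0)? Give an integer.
Answer: 2

Derivation:
Path from root to H: A -> G -> H
Depth = number of edges = 2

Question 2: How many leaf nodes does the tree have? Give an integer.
Leaves (nodes with no children): C, D, E, F

Answer: 4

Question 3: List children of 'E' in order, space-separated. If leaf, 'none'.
Answer: none

Derivation:
Node E's children (from adjacency): (leaf)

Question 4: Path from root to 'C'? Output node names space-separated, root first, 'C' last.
Walk down from root: A -> G -> H -> C

Answer: A G H C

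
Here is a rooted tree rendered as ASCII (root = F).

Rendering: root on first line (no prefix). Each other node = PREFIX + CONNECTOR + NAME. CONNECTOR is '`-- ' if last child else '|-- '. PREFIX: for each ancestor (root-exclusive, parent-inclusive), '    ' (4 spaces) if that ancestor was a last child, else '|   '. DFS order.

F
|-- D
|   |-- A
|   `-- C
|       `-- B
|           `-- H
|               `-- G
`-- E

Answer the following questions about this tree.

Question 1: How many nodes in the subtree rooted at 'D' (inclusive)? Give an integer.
Answer: 6

Derivation:
Subtree rooted at D contains: A, B, C, D, G, H
Count = 6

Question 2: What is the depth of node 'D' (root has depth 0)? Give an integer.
Path from root to D: F -> D
Depth = number of edges = 1

Answer: 1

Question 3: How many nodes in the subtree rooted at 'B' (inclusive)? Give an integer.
Subtree rooted at B contains: B, G, H
Count = 3

Answer: 3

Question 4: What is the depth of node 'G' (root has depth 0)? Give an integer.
Answer: 5

Derivation:
Path from root to G: F -> D -> C -> B -> H -> G
Depth = number of edges = 5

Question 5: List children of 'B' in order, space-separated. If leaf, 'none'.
Node B's children (from adjacency): H

Answer: H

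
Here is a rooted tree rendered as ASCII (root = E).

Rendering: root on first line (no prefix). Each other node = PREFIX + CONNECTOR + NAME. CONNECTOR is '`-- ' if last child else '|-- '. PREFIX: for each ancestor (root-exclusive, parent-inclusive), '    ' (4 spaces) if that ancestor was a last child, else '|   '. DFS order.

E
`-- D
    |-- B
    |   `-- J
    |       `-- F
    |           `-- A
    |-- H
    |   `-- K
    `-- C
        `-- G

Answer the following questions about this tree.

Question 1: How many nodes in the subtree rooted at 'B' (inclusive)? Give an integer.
Subtree rooted at B contains: A, B, F, J
Count = 4

Answer: 4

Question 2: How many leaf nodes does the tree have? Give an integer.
Leaves (nodes with no children): A, G, K

Answer: 3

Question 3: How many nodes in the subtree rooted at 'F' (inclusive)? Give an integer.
Subtree rooted at F contains: A, F
Count = 2

Answer: 2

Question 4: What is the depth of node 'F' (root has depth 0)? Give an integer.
Path from root to F: E -> D -> B -> J -> F
Depth = number of edges = 4

Answer: 4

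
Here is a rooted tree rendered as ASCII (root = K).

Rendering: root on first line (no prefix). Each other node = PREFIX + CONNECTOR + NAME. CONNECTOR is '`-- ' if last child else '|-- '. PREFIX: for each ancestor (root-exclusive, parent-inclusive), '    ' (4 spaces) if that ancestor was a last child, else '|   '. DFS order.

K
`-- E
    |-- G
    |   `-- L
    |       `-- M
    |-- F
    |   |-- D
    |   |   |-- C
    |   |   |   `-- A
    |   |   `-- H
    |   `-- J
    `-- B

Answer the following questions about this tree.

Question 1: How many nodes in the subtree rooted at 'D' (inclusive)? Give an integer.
Subtree rooted at D contains: A, C, D, H
Count = 4

Answer: 4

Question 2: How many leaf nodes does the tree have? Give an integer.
Answer: 5

Derivation:
Leaves (nodes with no children): A, B, H, J, M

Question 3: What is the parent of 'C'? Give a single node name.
Scan adjacency: C appears as child of D

Answer: D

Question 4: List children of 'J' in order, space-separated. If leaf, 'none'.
Answer: none

Derivation:
Node J's children (from adjacency): (leaf)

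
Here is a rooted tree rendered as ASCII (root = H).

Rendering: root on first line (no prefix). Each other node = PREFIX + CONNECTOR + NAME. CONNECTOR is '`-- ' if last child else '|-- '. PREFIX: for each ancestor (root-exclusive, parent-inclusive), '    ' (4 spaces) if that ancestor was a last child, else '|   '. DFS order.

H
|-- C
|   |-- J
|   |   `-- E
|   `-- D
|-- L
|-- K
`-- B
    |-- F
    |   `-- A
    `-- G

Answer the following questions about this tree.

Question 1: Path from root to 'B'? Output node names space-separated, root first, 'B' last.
Answer: H B

Derivation:
Walk down from root: H -> B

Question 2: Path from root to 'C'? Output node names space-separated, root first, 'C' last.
Answer: H C

Derivation:
Walk down from root: H -> C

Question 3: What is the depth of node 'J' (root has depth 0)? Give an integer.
Path from root to J: H -> C -> J
Depth = number of edges = 2

Answer: 2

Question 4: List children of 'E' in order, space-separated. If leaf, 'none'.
Answer: none

Derivation:
Node E's children (from adjacency): (leaf)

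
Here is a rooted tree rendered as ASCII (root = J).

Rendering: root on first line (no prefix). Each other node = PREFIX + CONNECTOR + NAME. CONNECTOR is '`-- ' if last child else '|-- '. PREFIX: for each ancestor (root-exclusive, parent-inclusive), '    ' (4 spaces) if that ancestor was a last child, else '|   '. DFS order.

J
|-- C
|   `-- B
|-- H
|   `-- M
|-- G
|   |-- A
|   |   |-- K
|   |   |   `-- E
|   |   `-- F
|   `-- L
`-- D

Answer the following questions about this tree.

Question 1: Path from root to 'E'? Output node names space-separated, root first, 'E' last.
Walk down from root: J -> G -> A -> K -> E

Answer: J G A K E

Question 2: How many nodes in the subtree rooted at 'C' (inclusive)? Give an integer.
Subtree rooted at C contains: B, C
Count = 2

Answer: 2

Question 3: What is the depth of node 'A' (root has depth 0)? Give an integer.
Answer: 2

Derivation:
Path from root to A: J -> G -> A
Depth = number of edges = 2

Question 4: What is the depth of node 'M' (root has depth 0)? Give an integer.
Answer: 2

Derivation:
Path from root to M: J -> H -> M
Depth = number of edges = 2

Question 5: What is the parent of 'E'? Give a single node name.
Scan adjacency: E appears as child of K

Answer: K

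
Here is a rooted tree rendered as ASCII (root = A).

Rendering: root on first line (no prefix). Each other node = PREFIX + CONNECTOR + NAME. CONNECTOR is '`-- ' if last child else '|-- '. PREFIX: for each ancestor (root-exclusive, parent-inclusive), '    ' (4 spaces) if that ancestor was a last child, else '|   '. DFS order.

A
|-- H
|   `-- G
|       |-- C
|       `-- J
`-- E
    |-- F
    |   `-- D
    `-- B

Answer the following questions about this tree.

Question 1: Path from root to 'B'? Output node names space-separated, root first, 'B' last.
Answer: A E B

Derivation:
Walk down from root: A -> E -> B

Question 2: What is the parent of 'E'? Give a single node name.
Answer: A

Derivation:
Scan adjacency: E appears as child of A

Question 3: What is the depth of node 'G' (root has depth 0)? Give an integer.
Answer: 2

Derivation:
Path from root to G: A -> H -> G
Depth = number of edges = 2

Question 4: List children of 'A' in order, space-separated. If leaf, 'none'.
Node A's children (from adjacency): H, E

Answer: H E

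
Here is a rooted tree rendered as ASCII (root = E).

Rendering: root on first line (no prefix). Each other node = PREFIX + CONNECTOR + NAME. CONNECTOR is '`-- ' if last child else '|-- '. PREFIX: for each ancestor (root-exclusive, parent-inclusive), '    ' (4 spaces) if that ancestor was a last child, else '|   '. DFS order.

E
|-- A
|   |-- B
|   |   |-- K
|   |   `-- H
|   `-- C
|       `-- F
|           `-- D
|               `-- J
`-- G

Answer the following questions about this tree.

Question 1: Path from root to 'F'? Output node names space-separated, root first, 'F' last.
Walk down from root: E -> A -> C -> F

Answer: E A C F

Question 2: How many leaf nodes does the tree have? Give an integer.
Answer: 4

Derivation:
Leaves (nodes with no children): G, H, J, K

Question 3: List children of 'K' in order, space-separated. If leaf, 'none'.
Node K's children (from adjacency): (leaf)

Answer: none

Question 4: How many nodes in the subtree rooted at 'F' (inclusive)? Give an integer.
Answer: 3

Derivation:
Subtree rooted at F contains: D, F, J
Count = 3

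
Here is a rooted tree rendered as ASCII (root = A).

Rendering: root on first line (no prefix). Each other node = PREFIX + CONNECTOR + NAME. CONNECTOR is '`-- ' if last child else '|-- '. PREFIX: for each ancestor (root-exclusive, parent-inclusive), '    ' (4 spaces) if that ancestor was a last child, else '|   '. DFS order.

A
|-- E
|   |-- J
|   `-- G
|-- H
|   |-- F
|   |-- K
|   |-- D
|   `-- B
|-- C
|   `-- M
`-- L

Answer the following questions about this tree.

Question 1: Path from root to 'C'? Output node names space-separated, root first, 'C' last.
Answer: A C

Derivation:
Walk down from root: A -> C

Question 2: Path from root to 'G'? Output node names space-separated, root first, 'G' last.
Answer: A E G

Derivation:
Walk down from root: A -> E -> G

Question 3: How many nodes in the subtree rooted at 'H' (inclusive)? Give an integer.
Subtree rooted at H contains: B, D, F, H, K
Count = 5

Answer: 5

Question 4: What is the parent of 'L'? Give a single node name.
Scan adjacency: L appears as child of A

Answer: A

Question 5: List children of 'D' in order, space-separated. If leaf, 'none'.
Node D's children (from adjacency): (leaf)

Answer: none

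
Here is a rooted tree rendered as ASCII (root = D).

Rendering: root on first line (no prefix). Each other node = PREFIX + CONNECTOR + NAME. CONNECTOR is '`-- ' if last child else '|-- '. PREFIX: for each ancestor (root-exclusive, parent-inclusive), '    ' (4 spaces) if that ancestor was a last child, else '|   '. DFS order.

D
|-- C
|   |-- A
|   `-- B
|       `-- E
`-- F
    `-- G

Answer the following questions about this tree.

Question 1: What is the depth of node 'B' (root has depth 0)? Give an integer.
Path from root to B: D -> C -> B
Depth = number of edges = 2

Answer: 2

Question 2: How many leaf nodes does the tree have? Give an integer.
Leaves (nodes with no children): A, E, G

Answer: 3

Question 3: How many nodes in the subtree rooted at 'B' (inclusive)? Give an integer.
Answer: 2

Derivation:
Subtree rooted at B contains: B, E
Count = 2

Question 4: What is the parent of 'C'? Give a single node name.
Answer: D

Derivation:
Scan adjacency: C appears as child of D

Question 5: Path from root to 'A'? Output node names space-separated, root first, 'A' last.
Answer: D C A

Derivation:
Walk down from root: D -> C -> A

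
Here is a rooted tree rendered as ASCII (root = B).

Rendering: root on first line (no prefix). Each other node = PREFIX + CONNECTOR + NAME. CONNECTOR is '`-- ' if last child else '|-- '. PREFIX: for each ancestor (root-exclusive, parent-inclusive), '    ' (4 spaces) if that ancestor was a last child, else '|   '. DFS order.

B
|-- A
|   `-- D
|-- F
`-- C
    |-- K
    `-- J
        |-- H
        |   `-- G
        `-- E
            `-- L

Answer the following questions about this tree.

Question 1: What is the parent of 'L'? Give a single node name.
Answer: E

Derivation:
Scan adjacency: L appears as child of E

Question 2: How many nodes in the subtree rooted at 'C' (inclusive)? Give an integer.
Subtree rooted at C contains: C, E, G, H, J, K, L
Count = 7

Answer: 7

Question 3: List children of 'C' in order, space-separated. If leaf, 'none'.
Answer: K J

Derivation:
Node C's children (from adjacency): K, J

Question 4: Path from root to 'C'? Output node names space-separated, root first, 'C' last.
Walk down from root: B -> C

Answer: B C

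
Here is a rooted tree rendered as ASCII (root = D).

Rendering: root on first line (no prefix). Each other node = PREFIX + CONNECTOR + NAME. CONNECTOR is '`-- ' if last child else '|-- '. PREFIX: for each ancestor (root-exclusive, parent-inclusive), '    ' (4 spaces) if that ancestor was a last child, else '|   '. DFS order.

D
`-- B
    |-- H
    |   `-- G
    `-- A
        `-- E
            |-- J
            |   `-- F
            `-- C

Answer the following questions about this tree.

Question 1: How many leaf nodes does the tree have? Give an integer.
Answer: 3

Derivation:
Leaves (nodes with no children): C, F, G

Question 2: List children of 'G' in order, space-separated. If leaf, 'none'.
Answer: none

Derivation:
Node G's children (from adjacency): (leaf)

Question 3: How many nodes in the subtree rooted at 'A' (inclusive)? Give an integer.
Answer: 5

Derivation:
Subtree rooted at A contains: A, C, E, F, J
Count = 5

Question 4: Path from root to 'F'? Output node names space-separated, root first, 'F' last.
Answer: D B A E J F

Derivation:
Walk down from root: D -> B -> A -> E -> J -> F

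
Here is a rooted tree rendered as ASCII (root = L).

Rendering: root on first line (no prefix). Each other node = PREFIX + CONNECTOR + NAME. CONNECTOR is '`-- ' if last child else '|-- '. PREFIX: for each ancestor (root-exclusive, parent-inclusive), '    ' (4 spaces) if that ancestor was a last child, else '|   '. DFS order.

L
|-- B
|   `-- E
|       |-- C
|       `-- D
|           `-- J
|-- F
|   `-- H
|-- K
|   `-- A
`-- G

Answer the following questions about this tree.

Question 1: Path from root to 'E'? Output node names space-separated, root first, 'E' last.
Walk down from root: L -> B -> E

Answer: L B E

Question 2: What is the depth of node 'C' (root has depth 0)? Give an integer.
Path from root to C: L -> B -> E -> C
Depth = number of edges = 3

Answer: 3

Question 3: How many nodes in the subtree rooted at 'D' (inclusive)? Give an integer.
Subtree rooted at D contains: D, J
Count = 2

Answer: 2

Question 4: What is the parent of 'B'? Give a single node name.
Answer: L

Derivation:
Scan adjacency: B appears as child of L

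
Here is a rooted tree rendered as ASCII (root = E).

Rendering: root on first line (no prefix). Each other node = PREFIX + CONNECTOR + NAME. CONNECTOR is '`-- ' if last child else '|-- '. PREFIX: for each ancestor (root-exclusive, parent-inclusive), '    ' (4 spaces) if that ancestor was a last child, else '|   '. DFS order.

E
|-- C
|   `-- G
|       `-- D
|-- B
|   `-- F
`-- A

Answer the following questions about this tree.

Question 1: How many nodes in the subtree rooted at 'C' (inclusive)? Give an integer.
Subtree rooted at C contains: C, D, G
Count = 3

Answer: 3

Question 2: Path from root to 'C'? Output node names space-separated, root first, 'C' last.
Walk down from root: E -> C

Answer: E C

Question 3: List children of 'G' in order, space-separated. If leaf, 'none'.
Answer: D

Derivation:
Node G's children (from adjacency): D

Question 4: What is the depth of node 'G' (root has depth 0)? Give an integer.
Path from root to G: E -> C -> G
Depth = number of edges = 2

Answer: 2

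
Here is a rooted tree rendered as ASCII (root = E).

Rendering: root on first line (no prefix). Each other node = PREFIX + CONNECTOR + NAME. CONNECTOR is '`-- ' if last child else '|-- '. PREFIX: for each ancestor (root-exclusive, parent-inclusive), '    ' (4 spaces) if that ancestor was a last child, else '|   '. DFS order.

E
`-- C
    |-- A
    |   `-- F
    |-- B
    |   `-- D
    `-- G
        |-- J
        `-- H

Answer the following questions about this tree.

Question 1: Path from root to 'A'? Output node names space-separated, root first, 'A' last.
Walk down from root: E -> C -> A

Answer: E C A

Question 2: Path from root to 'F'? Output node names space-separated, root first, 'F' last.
Answer: E C A F

Derivation:
Walk down from root: E -> C -> A -> F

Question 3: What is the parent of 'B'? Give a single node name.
Scan adjacency: B appears as child of C

Answer: C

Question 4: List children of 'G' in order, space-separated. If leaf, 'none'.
Node G's children (from adjacency): J, H

Answer: J H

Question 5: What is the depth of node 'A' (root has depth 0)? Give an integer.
Path from root to A: E -> C -> A
Depth = number of edges = 2

Answer: 2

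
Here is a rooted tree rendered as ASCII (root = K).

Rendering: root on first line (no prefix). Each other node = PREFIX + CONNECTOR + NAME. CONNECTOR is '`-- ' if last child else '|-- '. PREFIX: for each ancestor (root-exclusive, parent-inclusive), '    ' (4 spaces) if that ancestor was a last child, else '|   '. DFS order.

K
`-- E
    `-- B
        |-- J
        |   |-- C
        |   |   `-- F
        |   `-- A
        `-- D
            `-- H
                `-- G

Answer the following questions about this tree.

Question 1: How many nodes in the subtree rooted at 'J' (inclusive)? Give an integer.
Subtree rooted at J contains: A, C, F, J
Count = 4

Answer: 4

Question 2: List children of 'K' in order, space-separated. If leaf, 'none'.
Node K's children (from adjacency): E

Answer: E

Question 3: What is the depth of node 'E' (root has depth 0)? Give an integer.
Answer: 1

Derivation:
Path from root to E: K -> E
Depth = number of edges = 1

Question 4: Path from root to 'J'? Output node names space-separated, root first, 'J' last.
Walk down from root: K -> E -> B -> J

Answer: K E B J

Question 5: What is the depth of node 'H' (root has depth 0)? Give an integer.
Answer: 4

Derivation:
Path from root to H: K -> E -> B -> D -> H
Depth = number of edges = 4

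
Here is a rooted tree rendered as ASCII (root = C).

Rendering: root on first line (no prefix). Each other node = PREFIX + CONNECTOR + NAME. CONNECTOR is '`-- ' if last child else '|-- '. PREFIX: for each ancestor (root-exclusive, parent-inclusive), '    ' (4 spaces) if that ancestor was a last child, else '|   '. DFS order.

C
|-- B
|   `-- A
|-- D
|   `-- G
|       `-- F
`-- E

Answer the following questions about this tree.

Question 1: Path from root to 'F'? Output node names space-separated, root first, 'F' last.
Answer: C D G F

Derivation:
Walk down from root: C -> D -> G -> F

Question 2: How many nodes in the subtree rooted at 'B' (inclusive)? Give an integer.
Subtree rooted at B contains: A, B
Count = 2

Answer: 2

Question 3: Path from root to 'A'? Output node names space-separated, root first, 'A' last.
Answer: C B A

Derivation:
Walk down from root: C -> B -> A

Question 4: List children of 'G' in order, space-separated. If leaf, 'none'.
Node G's children (from adjacency): F

Answer: F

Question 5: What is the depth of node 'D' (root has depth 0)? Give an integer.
Path from root to D: C -> D
Depth = number of edges = 1

Answer: 1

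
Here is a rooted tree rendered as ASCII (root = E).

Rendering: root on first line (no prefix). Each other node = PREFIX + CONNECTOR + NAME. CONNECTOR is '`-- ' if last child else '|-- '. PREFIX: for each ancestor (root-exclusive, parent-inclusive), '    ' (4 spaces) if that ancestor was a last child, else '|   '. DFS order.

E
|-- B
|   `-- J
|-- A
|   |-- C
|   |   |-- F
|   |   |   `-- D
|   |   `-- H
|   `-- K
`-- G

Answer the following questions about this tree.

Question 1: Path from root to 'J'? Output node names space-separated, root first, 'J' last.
Answer: E B J

Derivation:
Walk down from root: E -> B -> J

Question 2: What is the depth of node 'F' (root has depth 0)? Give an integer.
Path from root to F: E -> A -> C -> F
Depth = number of edges = 3

Answer: 3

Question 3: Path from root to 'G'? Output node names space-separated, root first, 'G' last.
Walk down from root: E -> G

Answer: E G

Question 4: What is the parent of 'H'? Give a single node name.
Answer: C

Derivation:
Scan adjacency: H appears as child of C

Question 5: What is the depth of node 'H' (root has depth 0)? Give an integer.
Path from root to H: E -> A -> C -> H
Depth = number of edges = 3

Answer: 3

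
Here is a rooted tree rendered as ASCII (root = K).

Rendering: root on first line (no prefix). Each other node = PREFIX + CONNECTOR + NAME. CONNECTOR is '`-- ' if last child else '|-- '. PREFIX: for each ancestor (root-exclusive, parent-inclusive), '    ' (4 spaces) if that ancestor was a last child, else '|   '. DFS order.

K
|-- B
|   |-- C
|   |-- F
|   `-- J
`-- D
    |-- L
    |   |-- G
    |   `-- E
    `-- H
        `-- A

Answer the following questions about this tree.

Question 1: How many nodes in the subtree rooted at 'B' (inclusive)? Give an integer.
Subtree rooted at B contains: B, C, F, J
Count = 4

Answer: 4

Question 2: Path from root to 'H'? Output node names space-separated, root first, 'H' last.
Walk down from root: K -> D -> H

Answer: K D H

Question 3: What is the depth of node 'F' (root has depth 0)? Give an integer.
Answer: 2

Derivation:
Path from root to F: K -> B -> F
Depth = number of edges = 2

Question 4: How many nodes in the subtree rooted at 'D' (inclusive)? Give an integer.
Subtree rooted at D contains: A, D, E, G, H, L
Count = 6

Answer: 6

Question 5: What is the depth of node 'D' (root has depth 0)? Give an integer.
Path from root to D: K -> D
Depth = number of edges = 1

Answer: 1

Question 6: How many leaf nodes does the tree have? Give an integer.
Answer: 6

Derivation:
Leaves (nodes with no children): A, C, E, F, G, J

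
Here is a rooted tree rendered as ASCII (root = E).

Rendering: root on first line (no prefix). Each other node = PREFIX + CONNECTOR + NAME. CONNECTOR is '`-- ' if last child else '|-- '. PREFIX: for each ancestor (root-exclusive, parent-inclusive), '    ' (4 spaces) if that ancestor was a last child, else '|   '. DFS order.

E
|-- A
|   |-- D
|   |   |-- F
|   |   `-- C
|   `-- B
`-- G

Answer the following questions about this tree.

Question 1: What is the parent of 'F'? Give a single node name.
Answer: D

Derivation:
Scan adjacency: F appears as child of D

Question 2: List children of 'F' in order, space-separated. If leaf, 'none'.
Answer: none

Derivation:
Node F's children (from adjacency): (leaf)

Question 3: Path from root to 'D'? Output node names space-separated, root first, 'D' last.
Walk down from root: E -> A -> D

Answer: E A D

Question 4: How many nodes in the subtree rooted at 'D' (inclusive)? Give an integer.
Subtree rooted at D contains: C, D, F
Count = 3

Answer: 3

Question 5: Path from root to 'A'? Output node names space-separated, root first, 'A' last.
Walk down from root: E -> A

Answer: E A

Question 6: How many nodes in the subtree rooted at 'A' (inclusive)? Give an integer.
Subtree rooted at A contains: A, B, C, D, F
Count = 5

Answer: 5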